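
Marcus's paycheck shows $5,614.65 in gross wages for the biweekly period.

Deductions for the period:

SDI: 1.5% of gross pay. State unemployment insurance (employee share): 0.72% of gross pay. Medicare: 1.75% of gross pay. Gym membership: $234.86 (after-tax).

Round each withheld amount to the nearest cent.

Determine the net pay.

$5,156.88

State unemployment insurance (employee share): $5,614.65 × 0.0072 = $40.43
Medicare: $5,614.65 × 0.0175 = $98.26
SDI: $5,614.65 × 0.015 = $84.22
Gym membership: $234.86
Total deductions = $40.43 + $98.26 + $84.22 + $234.86 = $457.77
Net pay = $5,614.65 − $457.77 = $5,156.88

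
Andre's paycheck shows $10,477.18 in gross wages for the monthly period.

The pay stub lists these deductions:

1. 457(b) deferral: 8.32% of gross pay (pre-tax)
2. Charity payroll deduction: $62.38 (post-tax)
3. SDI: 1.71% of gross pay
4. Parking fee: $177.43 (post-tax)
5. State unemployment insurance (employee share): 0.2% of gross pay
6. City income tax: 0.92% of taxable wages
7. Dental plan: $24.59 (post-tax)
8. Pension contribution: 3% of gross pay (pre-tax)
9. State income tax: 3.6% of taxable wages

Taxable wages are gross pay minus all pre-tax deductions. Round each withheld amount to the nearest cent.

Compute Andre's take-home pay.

$8,406.69

Pension contribution: $10,477.18 × 0.03 = $314.32
457(b) deferral: $10,477.18 × 0.0832 = $871.70
Pre-tax total = $314.32 + $871.70 = $1,186.02
Taxable wages = $10,477.18 − $1,186.02 = $9,291.16
State income tax: $9,291.16 × 0.036 = $334.48
City income tax: $9,291.16 × 0.0092 = $85.48
SDI: $10,477.18 × 0.0171 = $179.16
State unemployment insurance (employee share): $10,477.18 × 0.002 = $20.95
Charity payroll deduction: $62.38
Dental plan: $24.59
Parking fee: $177.43
Total deductions = $314.32 + $871.70 + $334.48 + $85.48 + $179.16 + $20.95 + $62.38 + $24.59 + $177.43 = $2,070.49
Net pay = $10,477.18 − $2,070.49 = $8,406.69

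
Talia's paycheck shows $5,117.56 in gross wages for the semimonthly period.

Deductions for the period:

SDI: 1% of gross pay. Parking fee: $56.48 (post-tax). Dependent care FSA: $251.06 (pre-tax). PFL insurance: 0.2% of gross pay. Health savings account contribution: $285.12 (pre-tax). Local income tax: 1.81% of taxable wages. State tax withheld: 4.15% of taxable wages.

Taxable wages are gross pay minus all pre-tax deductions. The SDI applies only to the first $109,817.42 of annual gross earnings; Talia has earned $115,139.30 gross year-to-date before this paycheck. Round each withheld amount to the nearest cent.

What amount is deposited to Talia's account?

Health savings account contribution: $285.12
Dependent care FSA: $251.06
Pre-tax total = $285.12 + $251.06 = $536.18
Taxable wages = $5,117.56 − $536.18 = $4,581.38
Local income tax: $4,581.38 × 0.0181 = $82.92
State tax withheld: $4,581.38 × 0.0415 = $190.13
PFL insurance: $5,117.56 × 0.002 = $10.24
SDI: annual cap $109,817.42 already reached (YTD $115,139.30), so $0.00
Parking fee: $56.48
Total deductions = $285.12 + $251.06 + $82.92 + $190.13 + $10.24 + $0.00 + $56.48 = $875.95
Net pay = $5,117.56 − $875.95 = $4,241.61

$4,241.61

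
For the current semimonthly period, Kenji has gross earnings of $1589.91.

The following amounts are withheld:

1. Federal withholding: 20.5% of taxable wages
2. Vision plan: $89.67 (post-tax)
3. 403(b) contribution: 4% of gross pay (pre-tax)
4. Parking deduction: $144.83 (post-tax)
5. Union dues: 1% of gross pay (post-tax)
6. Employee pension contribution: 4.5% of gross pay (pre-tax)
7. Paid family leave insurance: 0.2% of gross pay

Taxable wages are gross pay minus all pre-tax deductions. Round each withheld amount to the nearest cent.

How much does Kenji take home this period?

$902.95

403(b) contribution: $1589.91 × 0.04 = $63.60
Employee pension contribution: $1589.91 × 0.045 = $71.55
Pre-tax total = $63.60 + $71.55 = $135.15
Taxable wages = $1589.91 − $135.15 = $1454.76
Federal withholding: $1454.76 × 0.205 = $298.23
Paid family leave insurance: $1589.91 × 0.002 = $3.18
Parking deduction: $144.83
Union dues: $1589.91 × 0.01 = $15.90
Vision plan: $89.67
Total deductions = $63.60 + $71.55 + $298.23 + $3.18 + $144.83 + $15.90 + $89.67 = $686.96
Net pay = $1589.91 − $686.96 = $902.95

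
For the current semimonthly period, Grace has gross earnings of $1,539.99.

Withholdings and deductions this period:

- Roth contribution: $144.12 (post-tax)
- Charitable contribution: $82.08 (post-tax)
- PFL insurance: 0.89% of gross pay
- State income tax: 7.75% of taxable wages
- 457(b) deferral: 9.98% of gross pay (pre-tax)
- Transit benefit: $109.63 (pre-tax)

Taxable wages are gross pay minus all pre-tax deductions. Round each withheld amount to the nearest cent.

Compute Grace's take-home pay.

$937.82

Transit benefit: $109.63
457(b) deferral: $1,539.99 × 0.0998 = $153.69
Pre-tax total = $109.63 + $153.69 = $263.32
Taxable wages = $1,539.99 − $263.32 = $1,276.67
State income tax: $1,276.67 × 0.0775 = $98.94
PFL insurance: $1,539.99 × 0.0089 = $13.71
Charitable contribution: $82.08
Roth contribution: $144.12
Total deductions = $109.63 + $153.69 + $98.94 + $13.71 + $82.08 + $144.12 = $602.17
Net pay = $1,539.99 − $602.17 = $937.82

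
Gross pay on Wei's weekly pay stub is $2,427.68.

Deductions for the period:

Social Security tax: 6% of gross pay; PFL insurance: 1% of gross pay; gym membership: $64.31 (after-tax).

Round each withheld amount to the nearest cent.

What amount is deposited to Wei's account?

$2,193.43

Social Security tax: $2,427.68 × 0.06 = $145.66
PFL insurance: $2,427.68 × 0.01 = $24.28
Gym membership: $64.31
Total deductions = $145.66 + $24.28 + $64.31 = $234.25
Net pay = $2,427.68 − $234.25 = $2,193.43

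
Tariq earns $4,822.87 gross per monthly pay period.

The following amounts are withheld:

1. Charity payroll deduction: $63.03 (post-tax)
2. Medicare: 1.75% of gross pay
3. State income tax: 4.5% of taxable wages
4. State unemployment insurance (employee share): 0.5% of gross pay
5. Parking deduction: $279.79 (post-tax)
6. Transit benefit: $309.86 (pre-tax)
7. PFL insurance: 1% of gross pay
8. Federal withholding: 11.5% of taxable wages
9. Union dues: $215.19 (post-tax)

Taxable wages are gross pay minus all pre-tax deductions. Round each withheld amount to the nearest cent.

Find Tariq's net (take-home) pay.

Transit benefit: $309.86
Taxable wages = $4,822.87 − $309.86 = $4,513.01
Federal withholding: $4,513.01 × 0.115 = $519.00
State income tax: $4,513.01 × 0.045 = $203.09
Medicare: $4,822.87 × 0.0175 = $84.40
PFL insurance: $4,822.87 × 0.01 = $48.23
State unemployment insurance (employee share): $4,822.87 × 0.005 = $24.11
Charity payroll deduction: $63.03
Parking deduction: $279.79
Union dues: $215.19
Total deductions = $309.86 + $519.00 + $203.09 + $84.40 + $48.23 + $24.11 + $63.03 + $279.79 + $215.19 = $1,746.70
Net pay = $4,822.87 − $1,746.70 = $3,076.17

$3,076.17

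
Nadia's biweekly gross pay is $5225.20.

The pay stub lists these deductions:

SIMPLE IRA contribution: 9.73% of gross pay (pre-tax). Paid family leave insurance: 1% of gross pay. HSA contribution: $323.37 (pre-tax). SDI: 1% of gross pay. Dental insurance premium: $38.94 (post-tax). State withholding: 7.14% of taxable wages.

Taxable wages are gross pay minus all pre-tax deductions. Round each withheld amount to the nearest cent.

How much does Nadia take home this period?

$3936.29

HSA contribution: $323.37
SIMPLE IRA contribution: $5225.20 × 0.0973 = $508.41
Pre-tax total = $323.37 + $508.41 = $831.78
Taxable wages = $5225.20 − $831.78 = $4393.42
State withholding: $4393.42 × 0.0714 = $313.69
Paid family leave insurance: $5225.20 × 0.01 = $52.25
SDI: $5225.20 × 0.01 = $52.25
Dental insurance premium: $38.94
Total deductions = $323.37 + $508.41 + $313.69 + $52.25 + $52.25 + $38.94 = $1288.91
Net pay = $5225.20 − $1288.91 = $3936.29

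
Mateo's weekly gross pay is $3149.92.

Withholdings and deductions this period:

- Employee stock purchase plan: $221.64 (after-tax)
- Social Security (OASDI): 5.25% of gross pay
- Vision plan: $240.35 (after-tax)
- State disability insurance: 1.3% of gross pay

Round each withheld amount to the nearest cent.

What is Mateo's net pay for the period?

Social Security (OASDI): $3149.92 × 0.0525 = $165.37
State disability insurance: $3149.92 × 0.013 = $40.95
Employee stock purchase plan: $221.64
Vision plan: $240.35
Total deductions = $165.37 + $40.95 + $221.64 + $240.35 = $668.31
Net pay = $3149.92 − $668.31 = $2481.61

$2481.61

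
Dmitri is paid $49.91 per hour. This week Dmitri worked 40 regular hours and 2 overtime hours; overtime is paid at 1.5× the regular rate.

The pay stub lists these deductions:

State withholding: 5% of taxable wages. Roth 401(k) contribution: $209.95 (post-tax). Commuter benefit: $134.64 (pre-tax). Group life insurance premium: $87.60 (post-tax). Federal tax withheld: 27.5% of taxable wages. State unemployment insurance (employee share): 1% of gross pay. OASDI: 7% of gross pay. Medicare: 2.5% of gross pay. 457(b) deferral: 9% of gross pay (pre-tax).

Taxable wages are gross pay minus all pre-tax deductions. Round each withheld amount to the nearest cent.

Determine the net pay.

$704.49

Regular pay: 40 × $49.91 = $1996.40
Overtime pay: 2 × $49.91 × 1.5 = $149.73
Gross pay = $1996.40 + $149.73 = $2146.13
Commuter benefit: $134.64
457(b) deferral: $2146.13 × 0.09 = $193.15
Pre-tax total = $134.64 + $193.15 = $327.79
Taxable wages = $2146.13 − $327.79 = $1818.34
Federal tax withheld: $1818.34 × 0.275 = $500.04
State withholding: $1818.34 × 0.05 = $90.92
Medicare: $2146.13 × 0.025 = $53.65
OASDI: $2146.13 × 0.07 = $150.23
State unemployment insurance (employee share): $2146.13 × 0.01 = $21.46
Group life insurance premium: $87.60
Roth 401(k) contribution: $209.95
Total deductions = $134.64 + $193.15 + $500.04 + $90.92 + $53.65 + $150.23 + $21.46 + $87.60 + $209.95 = $1441.64
Net pay = $2146.13 − $1441.64 = $704.49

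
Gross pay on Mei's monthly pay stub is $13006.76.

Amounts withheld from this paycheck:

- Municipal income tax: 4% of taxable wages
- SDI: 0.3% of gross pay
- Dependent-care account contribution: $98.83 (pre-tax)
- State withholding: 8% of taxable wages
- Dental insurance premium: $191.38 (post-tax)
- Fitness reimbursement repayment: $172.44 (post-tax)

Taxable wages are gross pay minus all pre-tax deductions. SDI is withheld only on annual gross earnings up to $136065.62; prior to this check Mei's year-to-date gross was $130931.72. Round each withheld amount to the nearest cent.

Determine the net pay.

Dependent-care account contribution: $98.83
Taxable wages = $13006.76 − $98.83 = $12907.93
Municipal income tax: $12907.93 × 0.04 = $516.32
State withholding: $12907.93 × 0.08 = $1032.63
SDI: only $136065.62 − $130931.72 = $5133.90 of this check is subject → $5133.90 × 0.003 = $15.40
Dental insurance premium: $191.38
Fitness reimbursement repayment: $172.44
Total deductions = $98.83 + $516.32 + $1032.63 + $15.40 + $191.38 + $172.44 = $2027.00
Net pay = $13006.76 − $2027.00 = $10979.76

$10979.76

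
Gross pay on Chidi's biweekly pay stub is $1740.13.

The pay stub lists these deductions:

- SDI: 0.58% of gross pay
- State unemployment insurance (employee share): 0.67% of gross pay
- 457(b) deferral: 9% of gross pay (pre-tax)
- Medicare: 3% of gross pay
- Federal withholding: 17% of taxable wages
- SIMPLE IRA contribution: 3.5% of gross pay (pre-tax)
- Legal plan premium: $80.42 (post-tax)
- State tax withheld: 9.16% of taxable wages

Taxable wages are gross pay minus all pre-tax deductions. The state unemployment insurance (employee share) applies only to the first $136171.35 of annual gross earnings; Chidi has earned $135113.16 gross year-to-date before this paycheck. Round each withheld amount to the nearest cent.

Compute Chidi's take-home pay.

$974.50

SIMPLE IRA contribution: $1740.13 × 0.035 = $60.90
457(b) deferral: $1740.13 × 0.09 = $156.61
Pre-tax total = $60.90 + $156.61 = $217.51
Taxable wages = $1740.13 − $217.51 = $1522.62
Federal withholding: $1522.62 × 0.17 = $258.85
State tax withheld: $1522.62 × 0.0916 = $139.47
SDI: $1740.13 × 0.0058 = $10.09
Medicare: $1740.13 × 0.03 = $52.20
State unemployment insurance (employee share): only $136171.35 − $135113.16 = $1058.19 of this check is subject → $1058.19 × 0.0067 = $7.09
Legal plan premium: $80.42
Total deductions = $60.90 + $156.61 + $258.85 + $139.47 + $10.09 + $52.20 + $7.09 + $80.42 = $765.63
Net pay = $1740.13 − $765.63 = $974.50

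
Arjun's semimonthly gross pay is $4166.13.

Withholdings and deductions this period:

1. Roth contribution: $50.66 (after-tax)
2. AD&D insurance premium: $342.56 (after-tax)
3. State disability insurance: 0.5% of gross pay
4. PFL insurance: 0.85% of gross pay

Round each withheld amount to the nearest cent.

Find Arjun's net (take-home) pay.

$3716.67

State disability insurance: $4166.13 × 0.005 = $20.83
PFL insurance: $4166.13 × 0.0085 = $35.41
AD&D insurance premium: $342.56
Roth contribution: $50.66
Total deductions = $20.83 + $35.41 + $342.56 + $50.66 = $449.46
Net pay = $4166.13 − $449.46 = $3716.67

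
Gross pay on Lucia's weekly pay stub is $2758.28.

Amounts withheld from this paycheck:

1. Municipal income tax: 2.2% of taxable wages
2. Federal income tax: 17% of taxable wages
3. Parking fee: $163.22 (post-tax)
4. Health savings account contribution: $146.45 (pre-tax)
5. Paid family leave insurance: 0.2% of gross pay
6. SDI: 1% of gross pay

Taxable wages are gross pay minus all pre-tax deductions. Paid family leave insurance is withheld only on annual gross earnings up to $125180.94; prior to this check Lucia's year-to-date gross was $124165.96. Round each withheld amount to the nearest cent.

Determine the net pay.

Health savings account contribution: $146.45
Taxable wages = $2758.28 − $146.45 = $2611.83
Municipal income tax: $2611.83 × 0.022 = $57.46
Federal income tax: $2611.83 × 0.17 = $444.01
Paid family leave insurance: only $125180.94 − $124165.96 = $1014.98 of this check is subject → $1014.98 × 0.002 = $2.03
SDI: $2758.28 × 0.01 = $27.58
Parking fee: $163.22
Total deductions = $146.45 + $57.46 + $444.01 + $2.03 + $27.58 + $163.22 = $840.75
Net pay = $2758.28 − $840.75 = $1917.53

$1917.53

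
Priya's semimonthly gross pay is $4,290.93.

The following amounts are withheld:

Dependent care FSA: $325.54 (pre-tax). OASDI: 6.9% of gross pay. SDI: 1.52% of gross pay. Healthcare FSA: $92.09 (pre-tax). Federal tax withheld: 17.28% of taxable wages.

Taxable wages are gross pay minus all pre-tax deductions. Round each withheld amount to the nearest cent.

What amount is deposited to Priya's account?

$2,842.70

Healthcare FSA: $92.09
Dependent care FSA: $325.54
Pre-tax total = $92.09 + $325.54 = $417.63
Taxable wages = $4,290.93 − $417.63 = $3,873.30
Federal tax withheld: $3,873.30 × 0.1728 = $669.31
OASDI: $4,290.93 × 0.069 = $296.07
SDI: $4,290.93 × 0.0152 = $65.22
Total deductions = $92.09 + $325.54 + $669.31 + $296.07 + $65.22 = $1,448.23
Net pay = $4,290.93 − $1,448.23 = $2,842.70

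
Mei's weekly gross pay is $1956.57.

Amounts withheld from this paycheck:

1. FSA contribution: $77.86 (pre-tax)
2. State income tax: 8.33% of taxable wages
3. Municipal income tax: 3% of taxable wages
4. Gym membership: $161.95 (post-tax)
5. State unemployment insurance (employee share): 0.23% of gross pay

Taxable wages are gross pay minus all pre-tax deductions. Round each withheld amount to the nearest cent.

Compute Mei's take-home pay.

$1499.40

FSA contribution: $77.86
Taxable wages = $1956.57 − $77.86 = $1878.71
Municipal income tax: $1878.71 × 0.03 = $56.36
State income tax: $1878.71 × 0.0833 = $156.50
State unemployment insurance (employee share): $1956.57 × 0.0023 = $4.50
Gym membership: $161.95
Total deductions = $77.86 + $56.36 + $156.50 + $4.50 + $161.95 = $457.17
Net pay = $1956.57 − $457.17 = $1499.40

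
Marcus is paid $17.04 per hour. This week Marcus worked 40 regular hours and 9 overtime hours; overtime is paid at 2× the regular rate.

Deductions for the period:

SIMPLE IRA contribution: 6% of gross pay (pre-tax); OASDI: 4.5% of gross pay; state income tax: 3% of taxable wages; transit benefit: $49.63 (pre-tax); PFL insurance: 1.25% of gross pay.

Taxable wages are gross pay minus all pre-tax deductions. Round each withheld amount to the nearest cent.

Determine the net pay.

$796.19

Regular pay: 40 × $17.04 = $681.60
Overtime pay: 9 × $17.04 × 2 = $306.72
Gross pay = $681.60 + $306.72 = $988.32
SIMPLE IRA contribution: $988.32 × 0.06 = $59.30
Transit benefit: $49.63
Pre-tax total = $59.30 + $49.63 = $108.93
Taxable wages = $988.32 − $108.93 = $879.39
State income tax: $879.39 × 0.03 = $26.38
OASDI: $988.32 × 0.045 = $44.47
PFL insurance: $988.32 × 0.0125 = $12.35
Total deductions = $59.30 + $49.63 + $26.38 + $44.47 + $12.35 = $192.13
Net pay = $988.32 − $192.13 = $796.19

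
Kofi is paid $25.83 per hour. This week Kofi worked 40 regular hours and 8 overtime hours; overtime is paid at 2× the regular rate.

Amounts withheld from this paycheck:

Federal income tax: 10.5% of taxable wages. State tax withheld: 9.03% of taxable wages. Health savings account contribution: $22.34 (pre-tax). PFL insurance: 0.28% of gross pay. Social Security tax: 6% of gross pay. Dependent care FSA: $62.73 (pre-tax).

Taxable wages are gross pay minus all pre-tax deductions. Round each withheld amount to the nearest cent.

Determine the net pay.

$1,004.68

Regular pay: 40 × $25.83 = $1,033.20
Overtime pay: 8 × $25.83 × 2 = $413.28
Gross pay = $1,033.20 + $413.28 = $1,446.48
Dependent care FSA: $62.73
Health savings account contribution: $22.34
Pre-tax total = $62.73 + $22.34 = $85.07
Taxable wages = $1,446.48 − $85.07 = $1,361.41
State tax withheld: $1,361.41 × 0.0903 = $122.94
Federal income tax: $1,361.41 × 0.105 = $142.95
PFL insurance: $1,446.48 × 0.0028 = $4.05
Social Security tax: $1,446.48 × 0.06 = $86.79
Total deductions = $62.73 + $22.34 + $122.94 + $142.95 + $4.05 + $86.79 = $441.80
Net pay = $1,446.48 − $441.80 = $1,004.68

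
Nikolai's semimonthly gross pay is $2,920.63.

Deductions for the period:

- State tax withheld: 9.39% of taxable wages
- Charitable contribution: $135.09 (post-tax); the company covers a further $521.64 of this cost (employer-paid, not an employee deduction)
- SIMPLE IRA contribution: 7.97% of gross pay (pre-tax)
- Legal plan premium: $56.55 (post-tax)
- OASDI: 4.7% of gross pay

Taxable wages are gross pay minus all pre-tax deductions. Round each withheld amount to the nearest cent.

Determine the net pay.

SIMPLE IRA contribution: $2,920.63 × 0.0797 = $232.77
Taxable wages = $2,920.63 − $232.77 = $2,687.86
State tax withheld: $2,687.86 × 0.0939 = $252.39
OASDI: $2,920.63 × 0.047 = $137.27
Charitable contribution: $135.09
Legal plan premium: $56.55
(Employer's $521.64 toward charitable contribution is not withheld from the employee.)
Total deductions = $232.77 + $252.39 + $137.27 + $135.09 + $56.55 = $814.07
Net pay = $2,920.63 − $814.07 = $2,106.56

$2,106.56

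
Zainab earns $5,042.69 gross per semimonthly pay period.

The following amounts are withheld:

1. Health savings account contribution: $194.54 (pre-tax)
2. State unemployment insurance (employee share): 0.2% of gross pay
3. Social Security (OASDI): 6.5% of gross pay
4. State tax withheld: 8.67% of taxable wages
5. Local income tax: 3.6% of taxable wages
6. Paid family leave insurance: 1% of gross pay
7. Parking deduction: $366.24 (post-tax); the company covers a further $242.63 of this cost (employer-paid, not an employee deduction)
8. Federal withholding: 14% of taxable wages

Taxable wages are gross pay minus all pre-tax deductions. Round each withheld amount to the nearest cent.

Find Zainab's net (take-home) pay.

Health savings account contribution: $194.54
Taxable wages = $5,042.69 − $194.54 = $4,848.15
State tax withheld: $4,848.15 × 0.0867 = $420.33
Federal withholding: $4,848.15 × 0.14 = $678.74
Local income tax: $4,848.15 × 0.036 = $174.53
Paid family leave insurance: $5,042.69 × 0.01 = $50.43
State unemployment insurance (employee share): $5,042.69 × 0.002 = $10.09
Social Security (OASDI): $5,042.69 × 0.065 = $327.77
Parking deduction: $366.24
(Employer's $242.63 toward parking deduction is not withheld from the employee.)
Total deductions = $194.54 + $420.33 + $678.74 + $174.53 + $50.43 + $10.09 + $327.77 + $366.24 = $2,222.67
Net pay = $5,042.69 − $2,222.67 = $2,820.02

$2,820.02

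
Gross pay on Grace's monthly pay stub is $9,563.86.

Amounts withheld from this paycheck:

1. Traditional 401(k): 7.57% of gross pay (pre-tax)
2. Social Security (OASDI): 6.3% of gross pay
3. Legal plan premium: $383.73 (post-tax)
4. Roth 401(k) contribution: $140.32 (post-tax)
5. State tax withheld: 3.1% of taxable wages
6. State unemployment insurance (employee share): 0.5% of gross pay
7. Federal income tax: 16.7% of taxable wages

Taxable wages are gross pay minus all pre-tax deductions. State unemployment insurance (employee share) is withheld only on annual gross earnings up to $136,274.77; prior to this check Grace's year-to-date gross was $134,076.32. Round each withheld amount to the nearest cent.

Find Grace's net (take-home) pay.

Traditional 401(k): $9,563.86 × 0.0757 = $723.98
Taxable wages = $9,563.86 − $723.98 = $8,839.88
Federal income tax: $8,839.88 × 0.167 = $1,476.26
State tax withheld: $8,839.88 × 0.031 = $274.04
Social Security (OASDI): $9,563.86 × 0.063 = $602.52
State unemployment insurance (employee share): only $136,274.77 − $134,076.32 = $2,198.45 of this check is subject → $2,198.45 × 0.005 = $10.99
Roth 401(k) contribution: $140.32
Legal plan premium: $383.73
Total deductions = $723.98 + $1,476.26 + $274.04 + $602.52 + $10.99 + $140.32 + $383.73 = $3,611.84
Net pay = $9,563.86 − $3,611.84 = $5,952.02

$5,952.02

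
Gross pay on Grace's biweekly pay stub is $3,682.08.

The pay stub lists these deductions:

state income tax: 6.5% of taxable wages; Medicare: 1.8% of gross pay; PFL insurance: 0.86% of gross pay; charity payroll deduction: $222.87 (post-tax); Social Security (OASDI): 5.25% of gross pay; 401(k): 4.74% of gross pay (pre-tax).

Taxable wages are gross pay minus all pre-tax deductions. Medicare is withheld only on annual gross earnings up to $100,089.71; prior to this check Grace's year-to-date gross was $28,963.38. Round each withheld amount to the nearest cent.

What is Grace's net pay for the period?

$2,765.43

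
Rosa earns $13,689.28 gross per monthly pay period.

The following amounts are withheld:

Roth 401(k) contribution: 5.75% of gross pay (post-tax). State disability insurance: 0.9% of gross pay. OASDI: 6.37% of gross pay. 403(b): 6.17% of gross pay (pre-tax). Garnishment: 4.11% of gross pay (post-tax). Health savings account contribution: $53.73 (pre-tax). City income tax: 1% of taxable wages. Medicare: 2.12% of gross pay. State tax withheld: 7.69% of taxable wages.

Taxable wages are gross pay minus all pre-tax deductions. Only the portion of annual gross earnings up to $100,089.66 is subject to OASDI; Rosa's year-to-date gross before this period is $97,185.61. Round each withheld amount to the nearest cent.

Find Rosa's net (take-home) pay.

$9,731.23

403(b): $13,689.28 × 0.0617 = $844.63
Health savings account contribution: $53.73
Pre-tax total = $844.63 + $53.73 = $898.36
Taxable wages = $13,689.28 − $898.36 = $12,790.92
State tax withheld: $12,790.92 × 0.0769 = $983.62
City income tax: $12,790.92 × 0.01 = $127.91
State disability insurance: $13,689.28 × 0.009 = $123.20
OASDI: only $100,089.66 − $97,185.61 = $2,904.05 of this check is subject → $2,904.05 × 0.0637 = $184.99
Medicare: $13,689.28 × 0.0212 = $290.21
Roth 401(k) contribution: $13,689.28 × 0.0575 = $787.13
Garnishment: $13,689.28 × 0.0411 = $562.63
Total deductions = $844.63 + $53.73 + $983.62 + $127.91 + $123.20 + $184.99 + $290.21 + $787.13 + $562.63 = $3,958.05
Net pay = $13,689.28 − $3,958.05 = $9,731.23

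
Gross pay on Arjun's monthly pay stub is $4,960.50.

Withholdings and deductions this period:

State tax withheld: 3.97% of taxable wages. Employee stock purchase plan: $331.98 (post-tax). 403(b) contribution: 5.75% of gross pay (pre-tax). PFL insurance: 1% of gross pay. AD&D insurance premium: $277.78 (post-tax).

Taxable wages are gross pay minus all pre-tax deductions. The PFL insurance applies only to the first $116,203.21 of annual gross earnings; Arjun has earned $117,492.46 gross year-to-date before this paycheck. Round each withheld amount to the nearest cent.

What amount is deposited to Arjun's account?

$3,879.90

403(b) contribution: $4,960.50 × 0.0575 = $285.23
Taxable wages = $4,960.50 − $285.23 = $4,675.27
State tax withheld: $4,675.27 × 0.0397 = $185.61
PFL insurance: annual cap $116,203.21 already reached (YTD $117,492.46), so $0.00
Employee stock purchase plan: $331.98
AD&D insurance premium: $277.78
Total deductions = $285.23 + $185.61 + $0.00 + $331.98 + $277.78 = $1,080.60
Net pay = $4,960.50 − $1,080.60 = $3,879.90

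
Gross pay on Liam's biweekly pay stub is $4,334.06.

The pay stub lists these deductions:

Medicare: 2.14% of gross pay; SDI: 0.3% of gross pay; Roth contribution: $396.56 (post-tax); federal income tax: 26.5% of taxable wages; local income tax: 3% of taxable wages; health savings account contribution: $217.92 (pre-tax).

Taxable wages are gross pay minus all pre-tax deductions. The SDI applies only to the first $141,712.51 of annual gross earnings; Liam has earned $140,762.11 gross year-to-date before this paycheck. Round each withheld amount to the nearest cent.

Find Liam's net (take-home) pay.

Health savings account contribution: $217.92
Taxable wages = $4,334.06 − $217.92 = $4,116.14
Federal income tax: $4,116.14 × 0.265 = $1,090.78
Local income tax: $4,116.14 × 0.03 = $123.48
SDI: only $141,712.51 − $140,762.11 = $950.40 of this check is subject → $950.40 × 0.003 = $2.85
Medicare: $4,334.06 × 0.0214 = $92.75
Roth contribution: $396.56
Total deductions = $217.92 + $1,090.78 + $123.48 + $2.85 + $92.75 + $396.56 = $1,924.34
Net pay = $4,334.06 − $1,924.34 = $2,409.72

$2,409.72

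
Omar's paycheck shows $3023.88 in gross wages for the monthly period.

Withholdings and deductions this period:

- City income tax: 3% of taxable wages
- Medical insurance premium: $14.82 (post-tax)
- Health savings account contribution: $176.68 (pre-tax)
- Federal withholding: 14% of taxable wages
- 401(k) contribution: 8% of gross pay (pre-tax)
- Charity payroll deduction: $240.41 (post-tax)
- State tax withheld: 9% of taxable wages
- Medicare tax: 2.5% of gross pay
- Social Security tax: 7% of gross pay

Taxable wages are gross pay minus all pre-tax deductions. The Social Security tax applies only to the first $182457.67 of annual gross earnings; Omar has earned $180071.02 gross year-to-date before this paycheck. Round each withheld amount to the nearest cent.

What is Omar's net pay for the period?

Health savings account contribution: $176.68
401(k) contribution: $3023.88 × 0.08 = $241.91
Pre-tax total = $176.68 + $241.91 = $418.59
Taxable wages = $3023.88 − $418.59 = $2605.29
State tax withheld: $2605.29 × 0.09 = $234.48
Federal withholding: $2605.29 × 0.14 = $364.74
City income tax: $2605.29 × 0.03 = $78.16
Social Security tax: only $182457.67 − $180071.02 = $2386.65 of this check is subject → $2386.65 × 0.07 = $167.07
Medicare tax: $3023.88 × 0.025 = $75.60
Charity payroll deduction: $240.41
Medical insurance premium: $14.82
Total deductions = $176.68 + $241.91 + $234.48 + $364.74 + $78.16 + $167.07 + $75.60 + $240.41 + $14.82 = $1593.87
Net pay = $3023.88 − $1593.87 = $1430.01

$1430.01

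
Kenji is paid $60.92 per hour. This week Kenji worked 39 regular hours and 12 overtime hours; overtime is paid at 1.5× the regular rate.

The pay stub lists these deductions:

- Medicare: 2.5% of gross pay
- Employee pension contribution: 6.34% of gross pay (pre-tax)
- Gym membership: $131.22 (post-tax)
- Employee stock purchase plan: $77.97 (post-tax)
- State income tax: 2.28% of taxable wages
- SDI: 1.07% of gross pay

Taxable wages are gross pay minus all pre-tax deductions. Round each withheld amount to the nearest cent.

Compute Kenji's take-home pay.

$2844.98

Regular pay: 39 × $60.92 = $2375.88
Overtime pay: 12 × $60.92 × 1.5 = $1096.56
Gross pay = $2375.88 + $1096.56 = $3472.44
Employee pension contribution: $3472.44 × 0.0634 = $220.15
Taxable wages = $3472.44 − $220.15 = $3252.29
State income tax: $3252.29 × 0.0228 = $74.15
Medicare: $3472.44 × 0.025 = $86.81
SDI: $3472.44 × 0.0107 = $37.16
Employee stock purchase plan: $77.97
Gym membership: $131.22
Total deductions = $220.15 + $74.15 + $86.81 + $37.16 + $77.97 + $131.22 = $627.46
Net pay = $3472.44 − $627.46 = $2844.98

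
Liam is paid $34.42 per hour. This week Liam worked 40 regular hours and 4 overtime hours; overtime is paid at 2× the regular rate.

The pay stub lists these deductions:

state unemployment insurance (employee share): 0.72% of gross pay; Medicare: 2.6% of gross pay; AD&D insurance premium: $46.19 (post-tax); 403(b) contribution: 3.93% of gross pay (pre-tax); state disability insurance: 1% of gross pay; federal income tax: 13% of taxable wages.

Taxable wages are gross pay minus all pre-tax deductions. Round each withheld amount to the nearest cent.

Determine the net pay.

$1263.32

Regular pay: 40 × $34.42 = $1376.80
Overtime pay: 4 × $34.42 × 2 = $275.36
Gross pay = $1376.80 + $275.36 = $1652.16
403(b) contribution: $1652.16 × 0.0393 = $64.93
Taxable wages = $1652.16 − $64.93 = $1587.23
Federal income tax: $1587.23 × 0.13 = $206.34
State unemployment insurance (employee share): $1652.16 × 0.0072 = $11.90
State disability insurance: $1652.16 × 0.01 = $16.52
Medicare: $1652.16 × 0.026 = $42.96
AD&D insurance premium: $46.19
Total deductions = $64.93 + $206.34 + $11.90 + $16.52 + $42.96 + $46.19 = $388.84
Net pay = $1652.16 − $388.84 = $1263.32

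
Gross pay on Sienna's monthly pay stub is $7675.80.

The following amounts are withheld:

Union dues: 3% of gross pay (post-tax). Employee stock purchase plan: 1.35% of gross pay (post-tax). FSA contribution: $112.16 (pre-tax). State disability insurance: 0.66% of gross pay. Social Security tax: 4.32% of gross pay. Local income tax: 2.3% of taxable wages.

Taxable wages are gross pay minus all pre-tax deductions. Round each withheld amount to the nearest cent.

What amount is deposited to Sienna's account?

$6673.54

FSA contribution: $112.16
Taxable wages = $7675.80 − $112.16 = $7563.64
Local income tax: $7563.64 × 0.023 = $173.96
Social Security tax: $7675.80 × 0.0432 = $331.59
State disability insurance: $7675.80 × 0.0066 = $50.66
Union dues: $7675.80 × 0.03 = $230.27
Employee stock purchase plan: $7675.80 × 0.0135 = $103.62
Total deductions = $112.16 + $173.96 + $331.59 + $50.66 + $230.27 + $103.62 = $1002.26
Net pay = $7675.80 − $1002.26 = $6673.54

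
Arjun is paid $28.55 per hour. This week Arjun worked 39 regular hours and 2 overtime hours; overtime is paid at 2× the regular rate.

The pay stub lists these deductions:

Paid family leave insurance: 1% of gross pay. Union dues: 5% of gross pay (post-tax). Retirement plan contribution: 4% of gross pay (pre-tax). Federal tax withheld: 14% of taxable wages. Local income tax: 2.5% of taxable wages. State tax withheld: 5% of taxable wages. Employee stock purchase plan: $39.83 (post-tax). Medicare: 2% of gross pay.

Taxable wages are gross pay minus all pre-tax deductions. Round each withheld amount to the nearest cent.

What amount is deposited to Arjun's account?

$787.11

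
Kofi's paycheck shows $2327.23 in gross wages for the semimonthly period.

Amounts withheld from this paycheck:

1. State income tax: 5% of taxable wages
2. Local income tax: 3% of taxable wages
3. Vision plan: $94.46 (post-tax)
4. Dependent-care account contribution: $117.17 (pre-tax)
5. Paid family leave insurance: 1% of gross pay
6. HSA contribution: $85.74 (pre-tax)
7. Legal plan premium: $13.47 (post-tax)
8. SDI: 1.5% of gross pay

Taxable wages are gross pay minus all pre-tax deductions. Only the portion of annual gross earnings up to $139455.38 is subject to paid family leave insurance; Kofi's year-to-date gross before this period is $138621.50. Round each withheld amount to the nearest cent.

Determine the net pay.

Dependent-care account contribution: $117.17
HSA contribution: $85.74
Pre-tax total = $117.17 + $85.74 = $202.91
Taxable wages = $2327.23 − $202.91 = $2124.32
Local income tax: $2124.32 × 0.03 = $63.73
State income tax: $2124.32 × 0.05 = $106.22
SDI: $2327.23 × 0.015 = $34.91
Paid family leave insurance: only $139455.38 − $138621.50 = $833.88 of this check is subject → $833.88 × 0.01 = $8.34
Legal plan premium: $13.47
Vision plan: $94.46
Total deductions = $117.17 + $85.74 + $63.73 + $106.22 + $34.91 + $8.34 + $13.47 + $94.46 = $524.04
Net pay = $2327.23 − $524.04 = $1803.19

$1803.19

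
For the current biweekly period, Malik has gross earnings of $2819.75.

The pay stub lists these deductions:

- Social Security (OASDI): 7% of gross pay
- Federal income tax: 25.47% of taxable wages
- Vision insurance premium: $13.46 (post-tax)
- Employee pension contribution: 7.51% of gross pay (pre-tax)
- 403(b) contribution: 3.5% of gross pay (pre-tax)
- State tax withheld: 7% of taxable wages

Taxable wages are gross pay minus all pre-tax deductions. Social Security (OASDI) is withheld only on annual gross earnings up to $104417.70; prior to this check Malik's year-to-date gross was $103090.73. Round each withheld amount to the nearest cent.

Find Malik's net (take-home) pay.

Employee pension contribution: $2819.75 × 0.0751 = $211.76
403(b) contribution: $2819.75 × 0.035 = $98.69
Pre-tax total = $211.76 + $98.69 = $310.45
Taxable wages = $2819.75 − $310.45 = $2509.30
State tax withheld: $2509.30 × 0.07 = $175.65
Federal income tax: $2509.30 × 0.2547 = $639.12
Social Security (OASDI): only $104417.70 − $103090.73 = $1326.97 of this check is subject → $1326.97 × 0.07 = $92.89
Vision insurance premium: $13.46
Total deductions = $211.76 + $98.69 + $175.65 + $639.12 + $92.89 + $13.46 = $1231.57
Net pay = $2819.75 − $1231.57 = $1588.18

$1588.18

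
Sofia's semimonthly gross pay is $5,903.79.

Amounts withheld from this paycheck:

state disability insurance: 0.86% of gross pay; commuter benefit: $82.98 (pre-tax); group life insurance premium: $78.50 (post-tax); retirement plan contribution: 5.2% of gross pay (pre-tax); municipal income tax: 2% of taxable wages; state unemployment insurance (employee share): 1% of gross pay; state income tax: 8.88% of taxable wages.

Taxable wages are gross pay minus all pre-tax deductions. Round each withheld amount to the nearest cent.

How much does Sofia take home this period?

Retirement plan contribution: $5,903.79 × 0.052 = $307.00
Commuter benefit: $82.98
Pre-tax total = $307.00 + $82.98 = $389.98
Taxable wages = $5,903.79 − $389.98 = $5,513.81
Municipal income tax: $5,513.81 × 0.02 = $110.28
State income tax: $5,513.81 × 0.0888 = $489.63
State unemployment insurance (employee share): $5,903.79 × 0.01 = $59.04
State disability insurance: $5,903.79 × 0.0086 = $50.77
Group life insurance premium: $78.50
Total deductions = $307.00 + $82.98 + $110.28 + $489.63 + $59.04 + $50.77 + $78.50 = $1,178.20
Net pay = $5,903.79 − $1,178.20 = $4,725.59

$4,725.59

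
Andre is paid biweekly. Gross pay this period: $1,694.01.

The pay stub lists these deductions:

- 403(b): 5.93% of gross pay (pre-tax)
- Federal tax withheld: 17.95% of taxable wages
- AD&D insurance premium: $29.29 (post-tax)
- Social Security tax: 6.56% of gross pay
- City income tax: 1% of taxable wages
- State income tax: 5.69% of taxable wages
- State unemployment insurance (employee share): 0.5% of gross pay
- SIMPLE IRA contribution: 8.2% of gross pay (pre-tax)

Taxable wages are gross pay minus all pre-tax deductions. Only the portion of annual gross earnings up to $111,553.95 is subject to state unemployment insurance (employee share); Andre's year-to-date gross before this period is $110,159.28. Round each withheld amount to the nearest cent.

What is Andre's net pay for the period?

$948.83

SIMPLE IRA contribution: $1,694.01 × 0.082 = $138.91
403(b): $1,694.01 × 0.0593 = $100.45
Pre-tax total = $138.91 + $100.45 = $239.36
Taxable wages = $1,694.01 − $239.36 = $1,454.65
State income tax: $1,454.65 × 0.0569 = $82.77
City income tax: $1,454.65 × 0.01 = $14.55
Federal tax withheld: $1,454.65 × 0.1795 = $261.11
State unemployment insurance (employee share): only $111,553.95 − $110,159.28 = $1,394.67 of this check is subject → $1,394.67 × 0.005 = $6.97
Social Security tax: $1,694.01 × 0.0656 = $111.13
AD&D insurance premium: $29.29
Total deductions = $138.91 + $100.45 + $82.77 + $14.55 + $261.11 + $6.97 + $111.13 + $29.29 = $745.18
Net pay = $1,694.01 − $745.18 = $948.83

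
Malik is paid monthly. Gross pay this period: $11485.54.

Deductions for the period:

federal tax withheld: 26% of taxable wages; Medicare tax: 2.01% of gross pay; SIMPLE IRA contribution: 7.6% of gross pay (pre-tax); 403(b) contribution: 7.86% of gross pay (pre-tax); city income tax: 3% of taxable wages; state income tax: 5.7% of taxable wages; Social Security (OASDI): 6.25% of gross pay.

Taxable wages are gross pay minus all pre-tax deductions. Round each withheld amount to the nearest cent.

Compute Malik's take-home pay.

SIMPLE IRA contribution: $11485.54 × 0.076 = $872.90
403(b) contribution: $11485.54 × 0.0786 = $902.76
Pre-tax total = $872.90 + $902.76 = $1775.66
Taxable wages = $11485.54 − $1775.66 = $9709.88
City income tax: $9709.88 × 0.03 = $291.30
Federal tax withheld: $9709.88 × 0.26 = $2524.57
State income tax: $9709.88 × 0.057 = $553.46
Medicare tax: $11485.54 × 0.0201 = $230.86
Social Security (OASDI): $11485.54 × 0.0625 = $717.85
Total deductions = $872.90 + $902.76 + $291.30 + $2524.57 + $553.46 + $230.86 + $717.85 = $6093.70
Net pay = $11485.54 − $6093.70 = $5391.84

$5391.84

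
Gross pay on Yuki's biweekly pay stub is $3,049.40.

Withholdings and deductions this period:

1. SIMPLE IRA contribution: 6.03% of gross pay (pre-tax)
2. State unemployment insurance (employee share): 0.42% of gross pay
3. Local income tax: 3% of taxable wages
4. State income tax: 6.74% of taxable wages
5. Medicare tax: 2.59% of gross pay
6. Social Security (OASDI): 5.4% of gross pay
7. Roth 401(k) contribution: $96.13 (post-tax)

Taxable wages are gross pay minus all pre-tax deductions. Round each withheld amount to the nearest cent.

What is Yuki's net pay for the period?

$2,233.82

SIMPLE IRA contribution: $3,049.40 × 0.0603 = $183.88
Taxable wages = $3,049.40 − $183.88 = $2,865.52
Local income tax: $2,865.52 × 0.03 = $85.97
State income tax: $2,865.52 × 0.0674 = $193.14
State unemployment insurance (employee share): $3,049.40 × 0.0042 = $12.81
Social Security (OASDI): $3,049.40 × 0.054 = $164.67
Medicare tax: $3,049.40 × 0.0259 = $78.98
Roth 401(k) contribution: $96.13
Total deductions = $183.88 + $85.97 + $193.14 + $12.81 + $164.67 + $78.98 + $96.13 = $815.58
Net pay = $3,049.40 − $815.58 = $2,233.82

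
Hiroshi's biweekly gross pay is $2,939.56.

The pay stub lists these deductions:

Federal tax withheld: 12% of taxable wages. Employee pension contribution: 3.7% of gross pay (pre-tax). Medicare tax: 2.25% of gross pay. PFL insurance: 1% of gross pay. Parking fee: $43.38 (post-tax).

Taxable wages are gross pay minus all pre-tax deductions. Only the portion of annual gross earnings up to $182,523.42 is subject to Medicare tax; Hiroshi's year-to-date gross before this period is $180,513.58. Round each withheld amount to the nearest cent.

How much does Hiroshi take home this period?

Employee pension contribution: $2,939.56 × 0.037 = $108.76
Taxable wages = $2,939.56 − $108.76 = $2,830.80
Federal tax withheld: $2,830.80 × 0.12 = $339.70
PFL insurance: $2,939.56 × 0.01 = $29.40
Medicare tax: only $182,523.42 − $180,513.58 = $2,009.84 of this check is subject → $2,009.84 × 0.0225 = $45.22
Parking fee: $43.38
Total deductions = $108.76 + $339.70 + $29.40 + $45.22 + $43.38 = $566.46
Net pay = $2,939.56 − $566.46 = $2,373.10

$2,373.10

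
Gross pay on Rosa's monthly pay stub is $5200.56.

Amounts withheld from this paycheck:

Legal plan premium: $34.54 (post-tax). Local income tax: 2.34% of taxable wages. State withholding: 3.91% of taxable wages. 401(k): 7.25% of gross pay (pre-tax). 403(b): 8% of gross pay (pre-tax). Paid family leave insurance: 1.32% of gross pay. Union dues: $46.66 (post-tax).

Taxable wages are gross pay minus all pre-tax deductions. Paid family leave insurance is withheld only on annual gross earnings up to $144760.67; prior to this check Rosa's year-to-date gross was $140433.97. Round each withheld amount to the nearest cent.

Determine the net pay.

$3993.70

403(b): $5200.56 × 0.08 = $416.04
401(k): $5200.56 × 0.0725 = $377.04
Pre-tax total = $416.04 + $377.04 = $793.08
Taxable wages = $5200.56 − $793.08 = $4407.48
State withholding: $4407.48 × 0.0391 = $172.33
Local income tax: $4407.48 × 0.0234 = $103.14
Paid family leave insurance: only $144760.67 − $140433.97 = $4326.70 of this check is subject → $4326.70 × 0.0132 = $57.11
Legal plan premium: $34.54
Union dues: $46.66
Total deductions = $416.04 + $377.04 + $172.33 + $103.14 + $57.11 + $34.54 + $46.66 = $1206.86
Net pay = $5200.56 − $1206.86 = $3993.70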